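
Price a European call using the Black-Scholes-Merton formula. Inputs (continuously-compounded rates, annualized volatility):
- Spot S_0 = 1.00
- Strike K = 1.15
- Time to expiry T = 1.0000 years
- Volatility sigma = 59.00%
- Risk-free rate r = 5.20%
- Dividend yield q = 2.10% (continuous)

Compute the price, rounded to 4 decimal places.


Answer: Price = 0.1879

Derivation:
d1 = (ln(S/K) + (r - q + 0.5*sigma^2) * T) / (sigma * sqrt(T)) = 0.11065772
d2 = d1 - sigma * sqrt(T) = -0.47934228
exp(-rT) = 0.94932887; exp(-qT) = 0.97921896
C = S_0 * exp(-qT) * N(d1) - K * exp(-rT) * N(d2)
N(d1) = 0.54405611; N(d2) = 0.31584758
C = 1.0000 * 0.97921896 * 0.54405611 - 1.1500 * 0.94932887 * 0.31584758 = 0.1879


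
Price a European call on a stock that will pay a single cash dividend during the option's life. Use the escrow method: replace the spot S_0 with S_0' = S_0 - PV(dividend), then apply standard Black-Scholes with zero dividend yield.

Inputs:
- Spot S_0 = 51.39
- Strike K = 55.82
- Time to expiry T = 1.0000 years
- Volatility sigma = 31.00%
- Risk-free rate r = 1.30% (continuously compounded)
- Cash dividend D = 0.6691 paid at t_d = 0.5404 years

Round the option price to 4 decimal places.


Answer: Price = 4.5595

Derivation:
PV(D) = D * exp(-r * t_d) = 0.6691 * 0.99299942 = 0.66441591
S_0' = S_0 - PV(D) = 51.3900 - 0.66441591 = 50.72558409
d1 = (ln(S_0'/K) + (r + sigma^2/2)*T) / (sigma*sqrt(T)) = -0.11178009
d2 = d1 - sigma*sqrt(T) = -0.42178009
exp(-rT) = 0.98708414
N(d1) = 0.45549889; N(d2) = 0.33659277
C = S_0' * N(d1) - K * exp(-rT) * N(d2) = 50.72558409 * 0.45549889 - 55.8200 * 0.98708414 * 0.33659277 = 4.5595


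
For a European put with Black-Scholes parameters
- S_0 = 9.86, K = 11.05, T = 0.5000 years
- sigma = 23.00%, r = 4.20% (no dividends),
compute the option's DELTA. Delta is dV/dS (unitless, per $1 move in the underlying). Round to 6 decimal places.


d1 = -0.4901741641; d2 = -0.6528087238
phi(d1) = 0.3537821719; exp(-qT) = 1.0000000000; exp(-rT) = 0.9792189646
N(-d1) = 0.6879946694
Delta = -exp(-qT) * N(-d1) = -1.0000000000 * 0.6879946694 = -0.687995

Answer: Delta = -0.687995


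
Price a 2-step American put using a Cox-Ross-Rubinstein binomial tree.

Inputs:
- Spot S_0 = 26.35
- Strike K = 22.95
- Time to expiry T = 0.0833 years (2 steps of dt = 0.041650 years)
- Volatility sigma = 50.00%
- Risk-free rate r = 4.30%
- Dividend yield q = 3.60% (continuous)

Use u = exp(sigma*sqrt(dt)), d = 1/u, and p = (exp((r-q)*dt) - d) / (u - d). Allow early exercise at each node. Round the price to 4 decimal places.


Answer: Price = V(0,0) = 0.4007

Derivation:
dt = T/N = 0.041650
u = exp(sigma*sqrt(dt)) = 1.107430; d = 1/u = 0.902992
p = (exp((r-q)*dt) - d) / (u - d) = 0.475938
Discount per step: exp(-r*dt) = 0.998211
Stock lattice S(k, i) with i counting down-moves:
  k=0: S(0,0) = 26.3500
  k=1: S(1,0) = 29.1808; S(1,1) = 23.7938
  k=2: S(2,0) = 32.3156; S(2,1) = 26.3500; S(2,2) = 21.4856
Terminal payoffs V(N, i) = max(K - S_T, 0):
  V(2,0) = 0.000000; V(2,1) = 0.000000; V(2,2) = 1.464357
Backward induction: V(k, i) = exp(-r*dt) * [p * V(k+1, i) + (1-p) * V(k+1, i+1)]; then take max(V_cont, immediate exercise) for American.
  V(1,0) = exp(-r*dt) * [p*0.000000 + (1-p)*0.000000] = 0.000000; exercise = 0.000000; V(1,0) = max -> 0.000000
  V(1,1) = exp(-r*dt) * [p*0.000000 + (1-p)*1.464357] = 0.766041; exercise = 0.000000; V(1,1) = max -> 0.766041
  V(0,0) = exp(-r*dt) * [p*0.000000 + (1-p)*0.766041] = 0.400734; exercise = 0.000000; V(0,0) = max -> 0.400734


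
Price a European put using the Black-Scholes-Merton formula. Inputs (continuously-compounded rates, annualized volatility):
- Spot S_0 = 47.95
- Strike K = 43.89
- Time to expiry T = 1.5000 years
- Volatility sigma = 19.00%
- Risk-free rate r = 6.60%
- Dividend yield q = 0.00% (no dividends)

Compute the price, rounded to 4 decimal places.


Answer: Price = 1.2044

Derivation:
d1 = (ln(S/K) + (r - q + 0.5*sigma^2) * T) / (sigma * sqrt(T)) = 0.92198492
d2 = d1 - sigma * sqrt(T) = 0.68928340
exp(-rT) = 0.90574271; exp(-qT) = 1.00000000
P = K * exp(-rT) * N(-d2) - S_0 * exp(-qT) * N(-d1)
N(-d1) = 0.17826822; N(-d2) = 0.24532247
P = 43.8900 * 0.90574271 * 0.24532247 - 47.9500 * 1.00000000 * 0.17826822 = 1.2044


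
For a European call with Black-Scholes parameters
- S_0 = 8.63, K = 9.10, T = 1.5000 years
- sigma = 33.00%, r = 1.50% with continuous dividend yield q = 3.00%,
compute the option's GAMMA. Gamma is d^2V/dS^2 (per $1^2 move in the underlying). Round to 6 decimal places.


Answer: Gamma = 0.109332

Derivation:
d1 = 0.0152043826; d2 = -0.3889614250
phi(d1) = 0.3988961707; exp(-qT) = 0.9559974818; exp(-rT) = 0.9777512372
Gamma = exp(-qT) * phi(d1) / (S * sigma * sqrt(T)) = 0.9559974818 * 0.3988961707 / (8.6300 * 0.3300 * 1.2247448714) = 0.109332


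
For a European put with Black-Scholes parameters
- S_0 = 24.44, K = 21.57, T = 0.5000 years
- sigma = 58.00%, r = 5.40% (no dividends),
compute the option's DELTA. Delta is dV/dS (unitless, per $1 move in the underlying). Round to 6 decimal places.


d1 = 0.5754817162; d2 = 0.1653597831
phi(d1) = 0.3380612672; exp(-qT) = 1.0000000000; exp(-rT) = 0.9733612415
N(-d1) = 0.2824827763
Delta = -exp(-qT) * N(-d1) = -1.0000000000 * 0.2824827763 = -0.282483

Answer: Delta = -0.282483


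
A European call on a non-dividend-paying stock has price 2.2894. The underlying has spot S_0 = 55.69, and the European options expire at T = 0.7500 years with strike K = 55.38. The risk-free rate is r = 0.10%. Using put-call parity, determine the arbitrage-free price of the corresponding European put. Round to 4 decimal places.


Answer: Put price = 1.9379

Derivation:
Put-call parity: C - P = S_0 * exp(-qT) - K * exp(-rT).
S_0 * exp(-qT) = 55.6900 * 1.00000000 = 55.69000000
K * exp(-rT) = 55.3800 * 0.99925028 = 55.33848057
P = C - S*exp(-qT) + K*exp(-rT)
P = 2.2894 - 55.69000000 + 55.33848057 = 1.9379


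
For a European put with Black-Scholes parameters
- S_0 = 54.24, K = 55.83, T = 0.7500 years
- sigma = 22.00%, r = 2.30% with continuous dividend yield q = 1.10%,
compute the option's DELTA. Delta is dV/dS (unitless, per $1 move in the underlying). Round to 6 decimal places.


Answer: Delta = -0.499511

Derivation:
d1 = -0.0091468852; d2 = -0.1996724740
phi(d1) = 0.3989255919; exp(-qT) = 0.9917839379; exp(-rT) = 0.9828979294
N(-d1) = 0.5036490284
Delta = -exp(-qT) * N(-d1) = -0.9917839379 * 0.5036490284 = -0.499511


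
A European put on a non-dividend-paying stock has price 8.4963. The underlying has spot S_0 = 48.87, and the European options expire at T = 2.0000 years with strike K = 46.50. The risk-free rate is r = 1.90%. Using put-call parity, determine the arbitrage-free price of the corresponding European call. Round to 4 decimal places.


Answer: Call price = 12.6001

Derivation:
Put-call parity: C - P = S_0 * exp(-qT) - K * exp(-rT).
S_0 * exp(-qT) = 48.8700 * 1.00000000 = 48.87000000
K * exp(-rT) = 46.5000 * 0.96271294 = 44.76615175
C = P + S*exp(-qT) - K*exp(-rT)
C = 8.4963 + 48.87000000 - 44.76615175 = 12.6001


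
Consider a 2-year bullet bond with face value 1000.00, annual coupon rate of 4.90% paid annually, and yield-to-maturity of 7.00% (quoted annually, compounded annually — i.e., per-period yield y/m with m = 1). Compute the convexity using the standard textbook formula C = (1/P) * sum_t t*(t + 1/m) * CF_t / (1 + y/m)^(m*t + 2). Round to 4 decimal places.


Coupon per period c = face * coupon_rate / m = 49.000000
Periods per year m = 1; per-period yield y/m = 0.070000
Number of cashflows N = 2
Cashflows (t years, CF_t, discount factor 1/(1+y/m)^(m*t), PV):
  t = 1.0000: CF_t = 49.000000, DF = 0.934579, PV = 45.794393
  t = 2.0000: CF_t = 1049.000000, DF = 0.873439, PV = 916.237226
Price P = sum_t PV_t = 962.031618
Convexity numerator sum_t t*(t + 1/m) * CF_t / (1+y/m)^(m*t + 2):
  t = 1.0000: term = 79.997192
  t = 2.0000: term = 4801.662465
Convexity = (1/P) * sum = 4881.659657 / 962.031618 = 5.074324

Answer: Convexity = 5.0743


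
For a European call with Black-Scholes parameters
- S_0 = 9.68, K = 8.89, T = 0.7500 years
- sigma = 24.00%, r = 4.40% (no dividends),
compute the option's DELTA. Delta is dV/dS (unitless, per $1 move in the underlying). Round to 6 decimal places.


Answer: Delta = 0.749304

Derivation:
d1 = 0.6722996190; d2 = 0.4644535221
phi(d1) = 0.3182455826; exp(-qT) = 1.0000000000; exp(-rT) = 0.9675385596
N(d1) = 0.7493035139
Delta = exp(-qT) * N(d1) = 1.0000000000 * 0.7493035139 = 0.749304


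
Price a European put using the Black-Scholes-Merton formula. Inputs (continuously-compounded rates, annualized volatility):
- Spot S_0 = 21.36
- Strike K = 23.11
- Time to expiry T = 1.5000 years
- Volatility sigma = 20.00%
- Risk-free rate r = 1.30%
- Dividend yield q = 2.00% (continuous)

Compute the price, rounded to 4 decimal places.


Answer: Price = 3.2204

Derivation:
d1 = (ln(S/K) + (r - q + 0.5*sigma^2) * T) / (sigma * sqrt(T)) = -0.24186837
d2 = d1 - sigma * sqrt(T) = -0.48681735
exp(-rT) = 0.98068890; exp(-qT) = 0.97044553
P = K * exp(-rT) * N(-d2) - S_0 * exp(-qT) * N(-d1)
N(-d1) = 0.59555892; N(-d2) = 0.68680611
P = 23.1100 * 0.98068890 * 0.68680611 - 21.3600 * 0.97044553 * 0.59555892 = 3.2204


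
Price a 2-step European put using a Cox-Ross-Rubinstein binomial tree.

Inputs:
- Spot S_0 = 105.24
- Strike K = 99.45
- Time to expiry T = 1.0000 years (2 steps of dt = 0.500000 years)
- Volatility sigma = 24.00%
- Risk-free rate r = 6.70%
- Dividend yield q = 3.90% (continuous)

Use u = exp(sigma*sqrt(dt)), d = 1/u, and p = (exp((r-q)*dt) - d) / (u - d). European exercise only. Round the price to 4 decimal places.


Answer: Price = V(0,0) = 5.7505

Derivation:
dt = T/N = 0.500000
u = exp(sigma*sqrt(dt)) = 1.184956; d = 1/u = 0.843913
p = (exp((r-q)*dt) - d) / (u - d) = 0.499014
Discount per step: exp(-r*dt) = 0.967055
Stock lattice S(k, i) with i counting down-moves:
  k=0: S(0,0) = 105.2400
  k=1: S(1,0) = 124.7048; S(1,1) = 88.8134
  k=2: S(2,0) = 147.7697; S(2,1) = 105.2400; S(2,2) = 74.9508
Terminal payoffs V(N, i) = max(K - S_T, 0):
  V(2,0) = 0.000000; V(2,1) = 0.000000; V(2,2) = 24.499177
Backward induction: V(k, i) = exp(-r*dt) * [p * V(k+1, i) + (1-p) * V(k+1, i+1)].
  V(1,0) = exp(-r*dt) * [p*0.000000 + (1-p)*0.000000] = 0.000000
  V(1,1) = exp(-r*dt) * [p*0.000000 + (1-p)*24.499177] = 11.869376
  V(0,0) = exp(-r*dt) * [p*0.000000 + (1-p)*11.869376] = 5.750482


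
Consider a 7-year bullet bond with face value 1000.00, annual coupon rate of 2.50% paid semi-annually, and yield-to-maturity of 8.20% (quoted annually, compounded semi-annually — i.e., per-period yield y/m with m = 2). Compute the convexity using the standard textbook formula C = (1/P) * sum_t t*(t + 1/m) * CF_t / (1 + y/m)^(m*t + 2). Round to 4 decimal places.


Coupon per period c = face * coupon_rate / m = 12.500000
Periods per year m = 2; per-period yield y/m = 0.041000
Number of cashflows N = 14
Cashflows (t years, CF_t, discount factor 1/(1+y/m)^(m*t), PV):
  t = 0.5000: CF_t = 12.500000, DF = 0.960615, PV = 12.007685
  t = 1.0000: CF_t = 12.500000, DF = 0.922781, PV = 11.534760
  t = 1.5000: CF_t = 12.500000, DF = 0.886437, PV = 11.080461
  t = 2.0000: CF_t = 12.500000, DF = 0.851524, PV = 10.644055
  t = 2.5000: CF_t = 12.500000, DF = 0.817987, PV = 10.224836
  t = 3.0000: CF_t = 12.500000, DF = 0.785770, PV = 9.822129
  t = 3.5000: CF_t = 12.500000, DF = 0.754823, PV = 9.435282
  t = 4.0000: CF_t = 12.500000, DF = 0.725094, PV = 9.063672
  t = 4.5000: CF_t = 12.500000, DF = 0.696536, PV = 8.706697
  t = 5.0000: CF_t = 12.500000, DF = 0.669103, PV = 8.363782
  t = 5.5000: CF_t = 12.500000, DF = 0.642750, PV = 8.034373
  t = 6.0000: CF_t = 12.500000, DF = 0.617435, PV = 7.717938
  t = 6.5000: CF_t = 12.500000, DF = 0.593117, PV = 7.413965
  t = 7.0000: CF_t = 1012.500000, DF = 0.569757, PV = 576.879118
Price P = sum_t PV_t = 700.928753
Convexity numerator sum_t t*(t + 1/m) * CF_t / (1+y/m)^(m*t + 2):
  t = 0.5000: term = 5.540230
  t = 1.0000: term = 15.966082
  t = 1.5000: term = 30.674509
  t = 2.0000: term = 49.110645
  t = 2.5000: term = 70.764619
  t = 3.0000: term = 95.168555
  t = 3.5000: term = 121.893763
  t = 4.0000: term = 150.548081
  t = 4.5000: term = 180.773392
  t = 5.0000: term = 212.243282
  t = 5.5000: term = 244.660844
  t = 6.0000: term = 277.756612
  t = 6.5000: term = 311.286629
  t = 7.0000: term = 27947.480585
Convexity = (1/P) * sum = 29713.867828 / 700.928753 = 42.392137

Answer: Convexity = 42.3921


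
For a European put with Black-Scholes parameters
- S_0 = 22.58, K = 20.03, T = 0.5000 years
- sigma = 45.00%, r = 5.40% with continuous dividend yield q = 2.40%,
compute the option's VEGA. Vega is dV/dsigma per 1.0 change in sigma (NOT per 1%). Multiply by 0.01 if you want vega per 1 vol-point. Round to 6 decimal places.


d1 = 0.5828395496; d2 = 0.2646414981
phi(d1) = 0.3366237290; exp(-qT) = 0.9880717129; exp(-rT) = 0.9733612415
Vega = S * exp(-qT) * phi(d1) * sqrt(T) = 22.5800 * 0.9880717129 * 0.3366237290 * 0.7071067812 = 5.310582

Answer: Vega = 5.310582


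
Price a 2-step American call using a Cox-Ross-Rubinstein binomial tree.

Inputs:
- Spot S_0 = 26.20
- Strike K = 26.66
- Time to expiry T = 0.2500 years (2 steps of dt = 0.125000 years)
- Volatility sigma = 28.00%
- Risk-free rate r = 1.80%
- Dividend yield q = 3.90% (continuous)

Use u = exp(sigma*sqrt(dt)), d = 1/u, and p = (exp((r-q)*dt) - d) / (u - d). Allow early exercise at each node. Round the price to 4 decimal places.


Answer: Price = V(0,0) = 1.1214

Derivation:
dt = T/N = 0.125000
u = exp(sigma*sqrt(dt)) = 1.104061; d = 1/u = 0.905747
p = (exp((r-q)*dt) - d) / (u - d) = 0.462052
Discount per step: exp(-r*dt) = 0.997753
Stock lattice S(k, i) with i counting down-moves:
  k=0: S(0,0) = 26.2000
  k=1: S(1,0) = 28.9264; S(1,1) = 23.7306
  k=2: S(2,0) = 31.9365; S(2,1) = 26.2000; S(2,2) = 21.4939
Terminal payoffs V(N, i) = max(S_T - K, 0):
  V(2,0) = 5.276492; V(2,1) = 0.000000; V(2,2) = 0.000000
Backward induction: V(k, i) = exp(-r*dt) * [p * V(k+1, i) + (1-p) * V(k+1, i+1)]; then take max(V_cont, immediate exercise) for American.
  V(1,0) = exp(-r*dt) * [p*5.276492 + (1-p)*0.000000] = 2.432535; exercise = 2.266391; V(1,0) = max -> 2.432535
  V(1,1) = exp(-r*dt) * [p*0.000000 + (1-p)*0.000000] = 0.000000; exercise = 0.000000; V(1,1) = max -> 0.000000
  V(0,0) = exp(-r*dt) * [p*2.432535 + (1-p)*0.000000] = 1.121432; exercise = 0.000000; V(0,0) = max -> 1.121432


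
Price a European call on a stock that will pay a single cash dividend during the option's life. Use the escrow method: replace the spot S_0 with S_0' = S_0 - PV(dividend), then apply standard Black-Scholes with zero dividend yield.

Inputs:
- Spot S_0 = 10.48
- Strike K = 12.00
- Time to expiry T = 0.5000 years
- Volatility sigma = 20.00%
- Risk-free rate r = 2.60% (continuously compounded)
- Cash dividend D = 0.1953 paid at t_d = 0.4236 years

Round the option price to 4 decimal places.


Answer: Price = 0.1305

Derivation:
PV(D) = D * exp(-r * t_d) = 0.1953 * 0.98904683 = 0.19316085
S_0' = S_0 - PV(D) = 10.4800 - 0.19316085 = 10.28683915
d1 = (ln(S_0'/K) + (r + sigma^2/2)*T) / (sigma*sqrt(T)) = -0.92660209
d2 = d1 - sigma*sqrt(T) = -1.06802344
exp(-rT) = 0.98708414
N(d1) = 0.17706659; N(d2) = 0.14275497
C = S_0' * N(d1) - K * exp(-rT) * N(d2) = 10.28683915 * 0.17706659 - 12.0000 * 0.98708414 * 0.14275497 = 0.1305


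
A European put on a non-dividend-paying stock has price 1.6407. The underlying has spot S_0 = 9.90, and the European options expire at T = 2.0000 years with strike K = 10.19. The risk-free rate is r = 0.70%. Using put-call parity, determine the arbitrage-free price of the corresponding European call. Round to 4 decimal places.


Answer: Call price = 1.4924

Derivation:
Put-call parity: C - P = S_0 * exp(-qT) - K * exp(-rT).
S_0 * exp(-qT) = 9.9000 * 1.00000000 = 9.90000000
K * exp(-rT) = 10.1900 * 0.98609754 = 10.04833398
C = P + S*exp(-qT) - K*exp(-rT)
C = 1.6407 + 9.90000000 - 10.04833398 = 1.4924


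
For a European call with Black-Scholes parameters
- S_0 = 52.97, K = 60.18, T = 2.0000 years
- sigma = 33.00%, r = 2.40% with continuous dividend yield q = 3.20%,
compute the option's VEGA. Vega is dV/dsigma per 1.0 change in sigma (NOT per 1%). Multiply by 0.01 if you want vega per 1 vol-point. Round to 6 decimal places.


Answer: Vega = 27.954950

Derivation:
d1 = -0.0743841099; d2 = -0.5410745855
phi(d1) = 0.3978401327; exp(-qT) = 0.9380049995; exp(-rT) = 0.9531337871
Vega = S * exp(-qT) * phi(d1) * sqrt(T) = 52.9700 * 0.9380049995 * 0.3978401327 * 1.4142135624 = 27.954950


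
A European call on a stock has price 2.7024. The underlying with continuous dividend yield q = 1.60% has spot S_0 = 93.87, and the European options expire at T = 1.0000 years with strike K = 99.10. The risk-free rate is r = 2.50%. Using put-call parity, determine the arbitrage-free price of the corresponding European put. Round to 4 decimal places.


Put-call parity: C - P = S_0 * exp(-qT) - K * exp(-rT).
S_0 * exp(-qT) = 93.8700 * 0.98412732 = 92.38003153
K * exp(-rT) = 99.1000 * 0.97530991 = 96.65321228
P = C - S*exp(-qT) + K*exp(-rT)
P = 2.7024 - 92.38003153 + 96.65321228 = 6.9756

Answer: Put price = 6.9756


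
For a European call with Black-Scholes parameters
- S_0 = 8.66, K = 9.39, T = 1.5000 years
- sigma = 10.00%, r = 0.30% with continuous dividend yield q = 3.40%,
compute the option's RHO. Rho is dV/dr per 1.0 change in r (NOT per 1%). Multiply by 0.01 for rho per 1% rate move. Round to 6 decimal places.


d1 = -0.9792290088; d2 = -1.1017034959
phi(d1) = 0.2469959698; exp(-qT) = 0.9502786705; exp(-rT) = 0.9955101098
N(d2) = 0.1352952983
Rho = K*T*exp(-rT)*N(d2) = 9.3900 * 1.5000 * 0.9955101098 * 0.1352952983 = 1.897078

Answer: Rho = 1.897078


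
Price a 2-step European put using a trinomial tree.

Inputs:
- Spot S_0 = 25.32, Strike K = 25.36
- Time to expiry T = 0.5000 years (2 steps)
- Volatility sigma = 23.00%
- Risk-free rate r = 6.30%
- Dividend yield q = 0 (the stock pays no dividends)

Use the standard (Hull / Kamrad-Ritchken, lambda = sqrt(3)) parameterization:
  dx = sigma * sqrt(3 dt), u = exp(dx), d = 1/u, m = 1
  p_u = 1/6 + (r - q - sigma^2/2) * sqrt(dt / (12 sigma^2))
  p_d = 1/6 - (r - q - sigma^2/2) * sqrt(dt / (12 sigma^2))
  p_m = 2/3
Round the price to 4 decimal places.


Answer: Price = V(0,0) = 1.0433

Derivation:
dt = T/N = 0.250000; dx = sigma*sqrt(3*dt) = 0.199186
u = exp(dx) = 1.220409; d = 1/u = 0.819398
p_u = 0.189604, p_m = 0.666667, p_d = 0.143730
Discount per step: exp(-r*dt) = 0.984373
Stock lattice S(k, j) with j the centered position index:
  k=0: S(0,+0) = 25.3200
  k=1: S(1,-1) = 20.7471; S(1,+0) = 25.3200; S(1,+1) = 30.9007
  k=2: S(2,-2) = 17.0002; S(2,-1) = 20.7471; S(2,+0) = 25.3200; S(2,+1) = 30.9007; S(2,+2) = 37.7115
Terminal payoffs V(N, j) = max(K - S_T, 0):
  V(2,-2) = 8.359837; V(2,-1) = 4.612853; V(2,+0) = 0.040000; V(2,+1) = 0.000000; V(2,+2) = 0.000000
Backward induction: V(k, j) = exp(-r*dt) * [p_u * V(k+1, j+1) + p_m * V(k+1, j) + p_d * V(k+1, j-1)]
  V(1,-1) = exp(-r*dt) * [p_u*0.040000 + p_m*4.612853 + p_d*8.359837] = 4.217425
  V(1,+0) = exp(-r*dt) * [p_u*0.000000 + p_m*0.040000 + p_d*4.612853] = 0.678893
  V(1,+1) = exp(-r*dt) * [p_u*0.000000 + p_m*0.000000 + p_d*0.040000] = 0.005659
  V(0,+0) = exp(-r*dt) * [p_u*0.005659 + p_m*0.678893 + p_d*4.217425] = 1.043275


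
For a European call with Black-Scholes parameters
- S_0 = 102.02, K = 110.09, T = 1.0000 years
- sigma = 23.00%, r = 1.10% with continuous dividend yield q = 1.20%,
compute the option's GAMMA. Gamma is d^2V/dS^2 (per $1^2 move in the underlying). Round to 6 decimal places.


Answer: Gamma = 0.016396

Derivation:
d1 = -0.2203449591; d2 = -0.4503449591
phi(d1) = 0.3893741845; exp(-qT) = 0.9880717129; exp(-rT) = 0.9890602788
Gamma = exp(-qT) * phi(d1) / (S * sigma * sqrt(T)) = 0.9880717129 * 0.3893741845 / (102.0200 * 0.2300 * 1.0000000000) = 0.016396


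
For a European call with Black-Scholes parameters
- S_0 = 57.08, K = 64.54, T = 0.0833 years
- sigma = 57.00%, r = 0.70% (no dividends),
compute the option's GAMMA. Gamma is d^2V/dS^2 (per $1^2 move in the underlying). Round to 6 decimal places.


Answer: Gamma = 0.034151

Derivation:
d1 = -0.6608409450; d2 = -0.8253528595
phi(d1) = 0.3206856528; exp(-qT) = 1.0000000000; exp(-rT) = 0.9994170700
Gamma = exp(-qT) * phi(d1) / (S * sigma * sqrt(T)) = 1.0000000000 * 0.3206856528 / (57.0800 * 0.5700 * 0.2886173938) = 0.034151


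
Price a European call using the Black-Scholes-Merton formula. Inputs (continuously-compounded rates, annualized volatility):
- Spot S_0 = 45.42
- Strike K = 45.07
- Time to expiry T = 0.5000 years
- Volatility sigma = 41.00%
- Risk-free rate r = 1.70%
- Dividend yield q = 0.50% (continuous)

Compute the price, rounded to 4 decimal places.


d1 = (ln(S/K) + (r - q + 0.5*sigma^2) * T) / (sigma * sqrt(T)) = 0.19233546
d2 = d1 - sigma * sqrt(T) = -0.09757832
exp(-rT) = 0.99153602; exp(-qT) = 0.99750312
C = S_0 * exp(-qT) * N(d1) - K * exp(-rT) * N(d2)
N(d1) = 0.57626028; N(d2) = 0.46113357
C = 45.4200 * 0.99750312 * 0.57626028 - 45.0700 * 0.99153602 * 0.46113357 = 5.5010

Answer: Price = 5.5010


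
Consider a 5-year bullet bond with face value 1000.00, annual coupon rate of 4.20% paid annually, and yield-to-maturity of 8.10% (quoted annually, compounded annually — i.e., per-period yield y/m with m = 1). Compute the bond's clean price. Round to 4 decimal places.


Coupon per period c = face * coupon_rate / m = 42.000000
Periods per year m = 1; per-period yield y/m = 0.081000
Number of cashflows N = 5
Cashflows (t years, CF_t, discount factor 1/(1+y/m)^(m*t), PV):
  t = 1.0000: CF_t = 42.000000, DF = 0.925069, PV = 38.852914
  t = 2.0000: CF_t = 42.000000, DF = 0.855753, PV = 35.941641
  t = 3.0000: CF_t = 42.000000, DF = 0.791631, PV = 33.248512
  t = 4.0000: CF_t = 42.000000, DF = 0.732314, PV = 30.757180
  t = 5.0000: CF_t = 1042.000000, DF = 0.677441, PV = 705.893608
Price P = sum_t PV_t = 844.693854

Answer: Price = 844.6939


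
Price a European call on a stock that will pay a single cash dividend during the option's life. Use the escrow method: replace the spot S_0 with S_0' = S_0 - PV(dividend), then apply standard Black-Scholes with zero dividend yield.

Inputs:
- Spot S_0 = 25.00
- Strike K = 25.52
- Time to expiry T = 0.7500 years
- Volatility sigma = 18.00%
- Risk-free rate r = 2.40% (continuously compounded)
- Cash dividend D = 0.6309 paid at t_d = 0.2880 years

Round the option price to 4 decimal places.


PV(D) = D * exp(-r * t_d) = 0.6309 * 0.99311183 = 0.62655426
S_0' = S_0 - PV(D) = 25.0000 - 0.62655426 = 24.37344574
d1 = (ln(S_0'/K) + (r + sigma^2/2)*T) / (sigma*sqrt(T)) = -0.10147385
d2 = d1 - sigma*sqrt(T) = -0.25735842
exp(-rT) = 0.98216103
N(d1) = 0.45958716; N(d2) = 0.39845105
C = S_0' * N(d1) - K * exp(-rT) * N(d2) = 24.37344574 * 0.45958716 - 25.5200 * 0.98216103 * 0.39845105 = 1.2146

Answer: Price = 1.2146


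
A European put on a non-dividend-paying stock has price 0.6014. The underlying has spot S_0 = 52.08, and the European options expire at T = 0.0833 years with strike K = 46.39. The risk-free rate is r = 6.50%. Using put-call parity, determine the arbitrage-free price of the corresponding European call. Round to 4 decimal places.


Answer: Call price = 6.5419

Derivation:
Put-call parity: C - P = S_0 * exp(-qT) - K * exp(-rT).
S_0 * exp(-qT) = 52.0800 * 1.00000000 = 52.08000000
K * exp(-rT) = 46.3900 * 0.99460013 = 46.13950012
C = P + S*exp(-qT) - K*exp(-rT)
C = 0.6014 + 52.08000000 - 46.13950012 = 6.5419


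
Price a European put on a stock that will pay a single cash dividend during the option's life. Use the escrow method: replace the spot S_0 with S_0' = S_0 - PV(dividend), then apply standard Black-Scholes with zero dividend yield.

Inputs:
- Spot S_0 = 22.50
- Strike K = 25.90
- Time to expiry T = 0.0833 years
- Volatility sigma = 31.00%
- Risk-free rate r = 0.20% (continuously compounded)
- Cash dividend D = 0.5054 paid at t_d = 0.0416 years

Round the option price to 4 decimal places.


PV(D) = D * exp(-r * t_d) = 0.5054 * 0.99991680 = 0.50535795
S_0' = S_0 - PV(D) = 22.5000 - 0.50535795 = 21.99464205
d1 = (ln(S_0'/K) + (r + sigma^2/2)*T) / (sigma*sqrt(T)) = -1.78017710
d2 = d1 - sigma*sqrt(T) = -1.86964849
exp(-rT) = 0.99983341
N(-d1) = 0.96247651; N(-d2) = 0.96923368
P = K * exp(-rT) * N(-d2) - S_0' * N(-d1) = 25.9000 * 0.99983341 * 0.96923368 - 21.99464205 * 0.96247651 = 3.9296

Answer: Price = 3.9296


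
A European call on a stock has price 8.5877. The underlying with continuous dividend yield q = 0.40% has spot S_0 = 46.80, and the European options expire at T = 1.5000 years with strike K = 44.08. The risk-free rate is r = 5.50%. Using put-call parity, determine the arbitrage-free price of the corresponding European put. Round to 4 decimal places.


Answer: Put price = 2.6570

Derivation:
Put-call parity: C - P = S_0 * exp(-qT) - K * exp(-rT).
S_0 * exp(-qT) = 46.8000 * 0.99401796 = 46.52004072
K * exp(-rT) = 44.0800 * 0.92081144 = 40.58936818
P = C - S*exp(-qT) + K*exp(-rT)
P = 8.5877 - 46.52004072 + 40.58936818 = 2.6570


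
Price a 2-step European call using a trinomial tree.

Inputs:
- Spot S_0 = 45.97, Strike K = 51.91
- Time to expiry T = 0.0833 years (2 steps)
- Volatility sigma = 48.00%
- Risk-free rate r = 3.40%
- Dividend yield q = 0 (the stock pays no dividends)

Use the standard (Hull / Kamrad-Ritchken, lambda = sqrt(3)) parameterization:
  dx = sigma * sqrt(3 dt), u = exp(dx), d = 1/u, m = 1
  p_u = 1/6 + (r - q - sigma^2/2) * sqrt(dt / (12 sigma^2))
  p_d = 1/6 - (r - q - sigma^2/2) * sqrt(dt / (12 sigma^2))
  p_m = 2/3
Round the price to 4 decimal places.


dt = T/N = 0.041650; dx = sigma*sqrt(3*dt) = 0.169672
u = exp(dx) = 1.184916; d = 1/u = 0.843942
p_u = 0.156700, p_m = 0.666667, p_d = 0.176633
Discount per step: exp(-r*dt) = 0.998585
Stock lattice S(k, j) with j the centered position index:
  k=0: S(0,+0) = 45.9700
  k=1: S(1,-1) = 38.7960; S(1,+0) = 45.9700; S(1,+1) = 54.4706
  k=2: S(2,-2) = 32.7416; S(2,-1) = 38.7960; S(2,+0) = 45.9700; S(2,+1) = 54.4706; S(2,+2) = 64.5430
Terminal payoffs V(N, j) = max(S_T - K, 0):
  V(2,-2) = 0.000000; V(2,-1) = 0.000000; V(2,+0) = 0.000000; V(2,+1) = 2.560577; V(2,+2) = 12.633046
Backward induction: V(k, j) = exp(-r*dt) * [p_u * V(k+1, j+1) + p_m * V(k+1, j) + p_d * V(k+1, j-1)]
  V(1,-1) = exp(-r*dt) * [p_u*0.000000 + p_m*0.000000 + p_d*0.000000] = 0.000000
  V(1,+0) = exp(-r*dt) * [p_u*2.560577 + p_m*0.000000 + p_d*0.000000] = 0.400676
  V(1,+1) = exp(-r*dt) * [p_u*12.633046 + p_m*2.560577 + p_d*0.000000] = 3.681438
  V(0,+0) = exp(-r*dt) * [p_u*3.681438 + p_m*0.400676 + p_d*0.000000] = 0.842806

Answer: Price = V(0,0) = 0.8428


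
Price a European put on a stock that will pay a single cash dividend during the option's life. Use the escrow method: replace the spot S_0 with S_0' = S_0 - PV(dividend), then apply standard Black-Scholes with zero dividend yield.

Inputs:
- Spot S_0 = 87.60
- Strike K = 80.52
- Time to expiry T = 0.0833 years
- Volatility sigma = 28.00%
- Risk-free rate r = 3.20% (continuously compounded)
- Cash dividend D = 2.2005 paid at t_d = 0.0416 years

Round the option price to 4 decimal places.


Answer: Price = 0.8602

Derivation:
PV(D) = D * exp(-r * t_d) = 2.2005 * 0.99866969 = 2.19757264
S_0' = S_0 - PV(D) = 87.6000 - 2.19757264 = 85.40242736
d1 = (ln(S_0'/K) + (r + sigma^2/2)*T) / (sigma*sqrt(T)) = 0.80185103
d2 = d1 - sigma*sqrt(T) = 0.72103816
exp(-rT) = 0.99733795
N(-d1) = 0.21131957; N(-d2) = 0.23544302
P = K * exp(-rT) * N(-d2) - S_0' * N(-d1) = 80.5200 * 0.99733795 * 0.23544302 - 85.40242736 * 0.21131957 = 0.8602


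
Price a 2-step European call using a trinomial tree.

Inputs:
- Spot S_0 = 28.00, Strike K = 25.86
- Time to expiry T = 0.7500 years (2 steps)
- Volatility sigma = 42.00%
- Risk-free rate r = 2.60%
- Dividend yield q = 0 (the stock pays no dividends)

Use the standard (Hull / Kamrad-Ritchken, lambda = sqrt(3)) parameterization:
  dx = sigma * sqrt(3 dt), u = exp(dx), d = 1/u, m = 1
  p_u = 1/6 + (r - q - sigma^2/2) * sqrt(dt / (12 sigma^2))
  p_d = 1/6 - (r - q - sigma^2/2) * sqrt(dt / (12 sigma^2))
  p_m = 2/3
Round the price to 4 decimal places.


Answer: Price = V(0,0) = 5.1468

Derivation:
dt = T/N = 0.375000; dx = sigma*sqrt(3*dt) = 0.445477
u = exp(dx) = 1.561235; d = 1/u = 0.640519
p_u = 0.140487, p_m = 0.666667, p_d = 0.192846
Discount per step: exp(-r*dt) = 0.990297
Stock lattice S(k, j) with j the centered position index:
  k=0: S(0,+0) = 28.0000
  k=1: S(1,-1) = 17.9345; S(1,+0) = 28.0000; S(1,+1) = 43.7146
  k=2: S(2,-2) = 11.4874; S(2,-1) = 17.9345; S(2,+0) = 28.0000; S(2,+1) = 43.7146; S(2,+2) = 68.2487
Terminal payoffs V(N, j) = max(S_T - K, 0):
  V(2,-2) = 0.000000; V(2,-1) = 0.000000; V(2,+0) = 2.140000; V(2,+1) = 17.854584; V(2,+2) = 42.388746
Backward induction: V(k, j) = exp(-r*dt) * [p_u * V(k+1, j+1) + p_m * V(k+1, j) + p_d * V(k+1, j-1)]
  V(1,-1) = exp(-r*dt) * [p_u*2.140000 + p_m*0.000000 + p_d*0.000000] = 0.297725
  V(1,+0) = exp(-r*dt) * [p_u*17.854584 + p_m*2.140000 + p_d*0.000000] = 3.896822
  V(1,+1) = exp(-r*dt) * [p_u*42.388746 + p_m*17.854584 + p_d*2.140000] = 18.093535
  V(0,+0) = exp(-r*dt) * [p_u*18.093535 + p_m*3.896822 + p_d*0.297725] = 5.146774


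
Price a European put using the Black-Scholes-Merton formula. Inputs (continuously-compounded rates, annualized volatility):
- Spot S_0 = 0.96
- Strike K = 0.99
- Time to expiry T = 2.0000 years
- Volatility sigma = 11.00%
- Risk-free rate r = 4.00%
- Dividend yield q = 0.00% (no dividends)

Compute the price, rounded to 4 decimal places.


d1 = (ln(S/K) + (r - q + 0.5*sigma^2) * T) / (sigma * sqrt(T)) = 0.39423351
d2 = d1 - sigma * sqrt(T) = 0.23867002
exp(-rT) = 0.92311635; exp(-qT) = 1.00000000
P = K * exp(-rT) * N(-d2) - S_0 * exp(-qT) * N(-d1)
N(-d1) = 0.34670432; N(-d2) = 0.40568073
P = 0.9900 * 0.92311635 * 0.40568073 - 0.9600 * 1.00000000 * 0.34670432 = 0.0379

Answer: Price = 0.0379


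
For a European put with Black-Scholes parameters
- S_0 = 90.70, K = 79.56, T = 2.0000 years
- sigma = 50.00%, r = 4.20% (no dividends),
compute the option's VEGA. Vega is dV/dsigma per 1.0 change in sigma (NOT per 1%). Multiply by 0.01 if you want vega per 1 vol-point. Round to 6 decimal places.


Answer: Vega = 41.220047

Derivation:
d1 = 0.6576742233; d2 = -0.0494325578
phi(d1) = 0.3213558428; exp(-qT) = 1.0000000000; exp(-rT) = 0.9194312561
Vega = S * exp(-qT) * phi(d1) * sqrt(T) = 90.7000 * 1.0000000000 * 0.3213558428 * 1.4142135624 = 41.220047


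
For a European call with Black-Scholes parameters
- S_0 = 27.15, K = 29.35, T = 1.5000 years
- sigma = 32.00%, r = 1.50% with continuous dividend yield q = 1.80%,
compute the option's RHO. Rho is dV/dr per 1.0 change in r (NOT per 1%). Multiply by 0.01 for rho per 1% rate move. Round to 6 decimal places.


Answer: Rho = 14.733644

Derivation:
d1 = -0.0143282389; d2 = -0.4062465978
phi(d1) = 0.3989013314; exp(-qT) = 0.9733612415; exp(-rT) = 0.9777512372
N(d2) = 0.3422807095
Rho = K*T*exp(-rT)*N(d2) = 29.3500 * 1.5000 * 0.9777512372 * 0.3422807095 = 14.733644


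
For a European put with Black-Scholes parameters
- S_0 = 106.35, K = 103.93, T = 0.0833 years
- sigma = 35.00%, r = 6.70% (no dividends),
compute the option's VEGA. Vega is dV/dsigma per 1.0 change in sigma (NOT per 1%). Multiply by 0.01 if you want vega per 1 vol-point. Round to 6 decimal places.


Answer: Vega = 11.582460

Derivation:
d1 = 0.3336218198; d2 = 0.2326057319
phi(d1) = 0.3773469238; exp(-qT) = 1.0000000000; exp(-rT) = 0.9944344454
Vega = S * exp(-qT) * phi(d1) * sqrt(T) = 106.3500 * 1.0000000000 * 0.3773469238 * 0.2886173938 = 11.582460


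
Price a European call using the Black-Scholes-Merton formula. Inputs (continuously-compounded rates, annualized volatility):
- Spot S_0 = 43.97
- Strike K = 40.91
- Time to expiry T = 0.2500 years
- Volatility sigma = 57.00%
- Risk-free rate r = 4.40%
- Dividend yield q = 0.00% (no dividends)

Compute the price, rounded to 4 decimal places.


d1 = (ln(S/K) + (r - q + 0.5*sigma^2) * T) / (sigma * sqrt(T)) = 0.43419492
d2 = d1 - sigma * sqrt(T) = 0.14919492
exp(-rT) = 0.98906028; exp(-qT) = 1.00000000
C = S_0 * exp(-qT) * N(d1) - K * exp(-rT) * N(d2)
N(d1) = 0.66792655; N(d2) = 0.55930008
C = 43.9700 * 1.00000000 * 0.66792655 - 40.9100 * 0.98906028 * 0.55930008 = 6.7381

Answer: Price = 6.7381


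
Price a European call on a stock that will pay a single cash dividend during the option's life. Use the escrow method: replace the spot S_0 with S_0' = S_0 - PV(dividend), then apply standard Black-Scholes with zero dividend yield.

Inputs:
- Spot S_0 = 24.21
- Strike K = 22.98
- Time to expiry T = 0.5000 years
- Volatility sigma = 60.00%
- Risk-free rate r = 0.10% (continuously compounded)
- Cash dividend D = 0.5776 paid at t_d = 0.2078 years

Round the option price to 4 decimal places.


PV(D) = D * exp(-r * t_d) = 0.5776 * 0.99979222 = 0.57747999
S_0' = S_0 - PV(D) = 24.2100 - 0.57747999 = 23.63252001
d1 = (ln(S_0'/K) + (r + sigma^2/2)*T) / (sigma*sqrt(T)) = 0.27930590
d2 = d1 - sigma*sqrt(T) = -0.14495817
exp(-rT) = 0.99950012
N(d1) = 0.60999496; N(d2) = 0.44237195
C = S_0' * N(d1) - K * exp(-rT) * N(d2) = 23.63252001 * 0.60999496 - 22.9800 * 0.99950012 * 0.44237195 = 4.2551

Answer: Price = 4.2551


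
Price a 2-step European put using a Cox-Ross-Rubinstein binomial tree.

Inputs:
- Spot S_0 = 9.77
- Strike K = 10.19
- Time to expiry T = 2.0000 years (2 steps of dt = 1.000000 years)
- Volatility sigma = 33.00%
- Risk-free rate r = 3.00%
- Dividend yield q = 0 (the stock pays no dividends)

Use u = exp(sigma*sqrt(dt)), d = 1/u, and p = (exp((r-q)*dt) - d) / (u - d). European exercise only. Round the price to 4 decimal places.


dt = T/N = 1.000000
u = exp(sigma*sqrt(dt)) = 1.390968; d = 1/u = 0.718924
p = (exp((r-q)*dt) - d) / (u - d) = 0.463557
Discount per step: exp(-r*dt) = 0.970446
Stock lattice S(k, i) with i counting down-moves:
  k=0: S(0,0) = 9.7700
  k=1: S(1,0) = 13.5898; S(1,1) = 7.0239
  k=2: S(2,0) = 18.9029; S(2,1) = 9.7700; S(2,2) = 5.0496
Terminal payoffs V(N, i) = max(K - S_T, 0):
  V(2,0) = 0.000000; V(2,1) = 0.420000; V(2,2) = 5.140362
Backward induction: V(k, i) = exp(-r*dt) * [p * V(k+1, i) + (1-p) * V(k+1, i+1)].
  V(1,0) = exp(-r*dt) * [p*0.000000 + (1-p)*0.420000] = 0.218647
  V(1,1) = exp(-r*dt) * [p*0.420000 + (1-p)*5.140362] = 2.864955
  V(0,0) = exp(-r*dt) * [p*0.218647 + (1-p)*2.864955] = 1.589824

Answer: Price = V(0,0) = 1.5898


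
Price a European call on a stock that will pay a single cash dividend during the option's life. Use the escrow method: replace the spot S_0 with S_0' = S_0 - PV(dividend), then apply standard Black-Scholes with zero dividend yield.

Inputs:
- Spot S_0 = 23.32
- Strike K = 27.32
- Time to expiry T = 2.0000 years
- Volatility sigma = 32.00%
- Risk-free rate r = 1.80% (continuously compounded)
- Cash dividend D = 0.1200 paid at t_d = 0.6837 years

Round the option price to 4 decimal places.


Answer: Price = 3.0306

Derivation:
PV(D) = D * exp(-r * t_d) = 0.1200 * 0.98776882 = 0.11853226
S_0' = S_0 - PV(D) = 23.3200 - 0.11853226 = 23.20146774
d1 = (ln(S_0'/K) + (r + sigma^2/2)*T) / (sigma*sqrt(T)) = -0.05525044
d2 = d1 - sigma*sqrt(T) = -0.50779878
exp(-rT) = 0.96464029
N(d1) = 0.47796947; N(d2) = 0.30579723
C = S_0' * N(d1) - K * exp(-rT) * N(d2) = 23.20146774 * 0.47796947 - 27.3200 * 0.96464029 * 0.30579723 = 3.0306


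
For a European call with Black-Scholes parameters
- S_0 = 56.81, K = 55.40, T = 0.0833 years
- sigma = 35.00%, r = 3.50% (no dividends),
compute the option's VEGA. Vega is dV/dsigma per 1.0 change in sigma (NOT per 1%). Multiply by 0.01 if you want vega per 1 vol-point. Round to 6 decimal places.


d1 = 0.3281694879; d2 = 0.2271534001
phi(d1) = 0.3780283298; exp(-qT) = 1.0000000000; exp(-rT) = 0.9970887459
Vega = S * exp(-qT) * phi(d1) * sqrt(T) = 56.8100 * 1.0000000000 * 0.3780283298 * 0.2886173938 = 6.198286

Answer: Vega = 6.198286


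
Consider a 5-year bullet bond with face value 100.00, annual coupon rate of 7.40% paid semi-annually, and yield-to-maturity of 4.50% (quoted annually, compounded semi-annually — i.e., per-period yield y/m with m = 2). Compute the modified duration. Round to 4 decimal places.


Coupon per period c = face * coupon_rate / m = 3.700000
Periods per year m = 2; per-period yield y/m = 0.022500
Number of cashflows N = 10
Cashflows (t years, CF_t, discount factor 1/(1+y/m)^(m*t), PV):
  t = 0.5000: CF_t = 3.700000, DF = 0.977995, PV = 3.618582
  t = 1.0000: CF_t = 3.700000, DF = 0.956474, PV = 3.538955
  t = 1.5000: CF_t = 3.700000, DF = 0.935427, PV = 3.461081
  t = 2.0000: CF_t = 3.700000, DF = 0.914843, PV = 3.384920
  t = 2.5000: CF_t = 3.700000, DF = 0.894712, PV = 3.310436
  t = 3.0000: CF_t = 3.700000, DF = 0.875024, PV = 3.237590
  t = 3.5000: CF_t = 3.700000, DF = 0.855769, PV = 3.166347
  t = 4.0000: CF_t = 3.700000, DF = 0.836938, PV = 3.096672
  t = 4.5000: CF_t = 3.700000, DF = 0.818522, PV = 3.028530
  t = 5.0000: CF_t = 103.700000, DF = 0.800510, PV = 83.012901
Price P = sum_t PV_t = 112.856014
First compute Macaulay numerator sum_t t * PV_t:
  t * PV_t at t = 0.5000: 1.809291
  t * PV_t at t = 1.0000: 3.538955
  t * PV_t at t = 1.5000: 5.191622
  t * PV_t at t = 2.0000: 6.769841
  t * PV_t at t = 2.5000: 8.276089
  t * PV_t at t = 3.0000: 9.712769
  t * PV_t at t = 3.5000: 11.082214
  t * PV_t at t = 4.0000: 12.386688
  t * PV_t at t = 4.5000: 13.628385
  t * PV_t at t = 5.0000: 415.064504
Macaulay duration D = 487.460357 / 112.856014 = 4.319312
Modified duration = D / (1 + y/m) = 4.319312 / (1 + 0.022500) = 4.224266

Answer: Modified duration = 4.2243


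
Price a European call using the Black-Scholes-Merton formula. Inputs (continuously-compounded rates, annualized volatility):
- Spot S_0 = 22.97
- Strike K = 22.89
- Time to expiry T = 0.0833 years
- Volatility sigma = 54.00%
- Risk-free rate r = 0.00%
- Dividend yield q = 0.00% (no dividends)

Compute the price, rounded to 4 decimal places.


d1 = (ln(S/K) + (r - q + 0.5*sigma^2) * T) / (sigma * sqrt(T)) = 0.10031237
d2 = d1 - sigma * sqrt(T) = -0.05554103
exp(-rT) = 1.00000000; exp(-qT) = 1.00000000
C = S_0 * exp(-qT) * N(d1) - K * exp(-rT) * N(d2)
N(d1) = 0.53995183; N(d2) = 0.47785372
C = 22.9700 * 1.00000000 * 0.53995183 - 22.8900 * 1.00000000 * 0.47785372 = 1.4646

Answer: Price = 1.4646


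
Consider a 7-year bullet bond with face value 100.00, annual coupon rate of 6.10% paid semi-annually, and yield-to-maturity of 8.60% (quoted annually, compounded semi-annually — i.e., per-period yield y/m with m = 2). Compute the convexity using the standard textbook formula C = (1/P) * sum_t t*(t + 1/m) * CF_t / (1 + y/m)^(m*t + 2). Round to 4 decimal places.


Coupon per period c = face * coupon_rate / m = 3.050000
Periods per year m = 2; per-period yield y/m = 0.043000
Number of cashflows N = 14
Cashflows (t years, CF_t, discount factor 1/(1+y/m)^(m*t), PV):
  t = 0.5000: CF_t = 3.050000, DF = 0.958773, PV = 2.924257
  t = 1.0000: CF_t = 3.050000, DF = 0.919245, PV = 2.803698
  t = 1.5000: CF_t = 3.050000, DF = 0.881347, PV = 2.688109
  t = 2.0000: CF_t = 3.050000, DF = 0.845012, PV = 2.577286
  t = 2.5000: CF_t = 3.050000, DF = 0.810174, PV = 2.471032
  t = 3.0000: CF_t = 3.050000, DF = 0.776773, PV = 2.369158
  t = 3.5000: CF_t = 3.050000, DF = 0.744749, PV = 2.271484
  t = 4.0000: CF_t = 3.050000, DF = 0.714045, PV = 2.177837
  t = 4.5000: CF_t = 3.050000, DF = 0.684607, PV = 2.088051
  t = 5.0000: CF_t = 3.050000, DF = 0.656382, PV = 2.001966
  t = 5.5000: CF_t = 3.050000, DF = 0.629322, PV = 1.919431
  t = 6.0000: CF_t = 3.050000, DF = 0.603376, PV = 1.840298
  t = 6.5000: CF_t = 3.050000, DF = 0.578501, PV = 1.764428
  t = 7.0000: CF_t = 103.050000, DF = 0.554651, PV = 57.156770
Price P = sum_t PV_t = 87.053804
Convexity numerator sum_t t*(t + 1/m) * CF_t / (1+y/m)^(m*t + 2):
  t = 0.5000: term = 1.344055
  t = 1.0000: term = 3.865929
  t = 1.5000: term = 7.413095
  t = 2.0000: term = 11.845789
  t = 2.5000: term = 17.036130
  t = 3.0000: term = 22.867289
  t = 3.5000: term = 29.232711
  t = 4.0000: term = 36.035393
  t = 4.5000: term = 43.187192
  t = 5.0000: term = 50.608193
  t = 5.5000: term = 58.226109
  t = 6.0000: term = 65.975718
  t = 6.5000: term = 73.798343
  t = 7.0000: term = 2758.407117
Convexity = (1/P) * sum = 3179.843062 / 87.053804 = 36.527331

Answer: Convexity = 36.5273
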